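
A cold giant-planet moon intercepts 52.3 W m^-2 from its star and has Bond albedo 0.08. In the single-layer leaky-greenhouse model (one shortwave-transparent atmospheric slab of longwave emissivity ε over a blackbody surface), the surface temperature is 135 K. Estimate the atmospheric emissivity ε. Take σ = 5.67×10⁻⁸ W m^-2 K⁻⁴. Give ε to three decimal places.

0.723

TOA balance gives T_e = 120.7 K.
Inverting T_s⁴ = 2T_e⁴/(2−ε): (T_e/T_s)⁴ = 0.6387, so ε = 2(1 − 0.6387) = 0.7226.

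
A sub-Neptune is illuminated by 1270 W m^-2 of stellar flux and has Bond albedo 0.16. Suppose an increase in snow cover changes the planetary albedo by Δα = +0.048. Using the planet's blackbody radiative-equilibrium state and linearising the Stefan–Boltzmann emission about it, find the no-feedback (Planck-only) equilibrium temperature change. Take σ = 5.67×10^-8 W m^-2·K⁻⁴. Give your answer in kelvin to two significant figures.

-3.7 K

The baseline emission temperature is T_e = 261.9 K.
The change in absorbed flux is Δ[S(1−α)/4] = −SΔα/4 = -15.24 W m^-2.
The Planck feedback parameter is 4σT_e³ = 4.074 W m^-2/K.
ΔT₀ = ΔF/λ_P = -15.24/4.074 = -3.74 K.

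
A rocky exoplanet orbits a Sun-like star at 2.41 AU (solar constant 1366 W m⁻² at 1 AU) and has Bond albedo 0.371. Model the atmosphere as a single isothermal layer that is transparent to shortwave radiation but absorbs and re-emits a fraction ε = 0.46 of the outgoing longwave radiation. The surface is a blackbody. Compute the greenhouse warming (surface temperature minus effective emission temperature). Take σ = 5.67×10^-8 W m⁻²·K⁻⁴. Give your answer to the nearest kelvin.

11 kelvin

Irradiance scales as 1/d², so S = 1366 W m⁻² × (1/2.41)² = 235.2 W m⁻².
At the top of the atmosphere, σT_e⁴ = S(1−α)/4 = 36.98 W m⁻², giving T_e = 159.8 K.
For a single slab of emissivity ε, T_s⁴ = 2T_e⁴/(2−ε); thus T_s = 159.8·(1.299)^(1/4) = 170.6 K.
Greenhouse warming: T_s − T_e = 10.79 K.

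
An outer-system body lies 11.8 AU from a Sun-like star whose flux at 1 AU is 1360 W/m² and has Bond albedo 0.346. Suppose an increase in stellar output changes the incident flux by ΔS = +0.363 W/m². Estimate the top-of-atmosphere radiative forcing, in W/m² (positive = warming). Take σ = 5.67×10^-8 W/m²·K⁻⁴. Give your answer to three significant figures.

By the inverse-square law, S = 1360/11.8² = 9.767 W/m².
Only a fraction (1−α) is absorbed and it's spread over 4πR², so ΔF = (1−α)ΔS/4 = 0.05935 W/m².

0.0594 W/m²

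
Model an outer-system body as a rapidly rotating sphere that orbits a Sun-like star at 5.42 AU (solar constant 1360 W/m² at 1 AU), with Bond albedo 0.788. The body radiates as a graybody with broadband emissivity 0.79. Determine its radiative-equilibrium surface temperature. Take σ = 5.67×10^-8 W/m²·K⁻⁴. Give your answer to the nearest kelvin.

Irradiance scales as 1/d², so S = 1360 W/m² × (1/5.42)² = 46.30 W/m².
Averaging over the sphere, the absorbed flux is S(1−α)/4 = 2.454 W/m².
Radiative balance εσT⁴ = 2.454 gives T = [2.454/(0.79·σ)]^(1/4) = 86.03 K.

86 kelvin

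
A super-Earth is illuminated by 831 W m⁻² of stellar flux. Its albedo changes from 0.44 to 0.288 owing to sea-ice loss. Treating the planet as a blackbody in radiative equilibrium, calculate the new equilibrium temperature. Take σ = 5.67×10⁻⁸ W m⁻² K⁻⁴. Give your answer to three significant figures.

226 kelvin

T₂ = [S(1−α₂)/(4σ)]^(1/4) = [831.0·0.712/(4σ)]^(1/4) = 226.0 K.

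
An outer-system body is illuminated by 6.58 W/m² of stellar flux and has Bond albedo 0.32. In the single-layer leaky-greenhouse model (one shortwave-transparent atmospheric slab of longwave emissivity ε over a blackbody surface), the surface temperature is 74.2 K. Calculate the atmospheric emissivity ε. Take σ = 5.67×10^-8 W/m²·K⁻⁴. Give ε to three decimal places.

TOA balance gives T_e = 66.65 K.
Since (2−ε)/2 = (T_e/T_s)⁴ = 0.6508, ε = 0.6983.

0.698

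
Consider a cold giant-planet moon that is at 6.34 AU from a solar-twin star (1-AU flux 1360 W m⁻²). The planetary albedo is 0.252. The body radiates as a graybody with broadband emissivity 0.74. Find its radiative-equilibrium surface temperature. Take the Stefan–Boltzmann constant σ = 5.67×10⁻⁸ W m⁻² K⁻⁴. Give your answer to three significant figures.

Flux at the orbit: S = 1360/(6.34)² = 33.83 W m⁻².
Averaging over the sphere, the absorbed flux is S(1−α)/4 = 6.327 W m⁻².
Radiative balance εσT⁴ = 6.327 gives T = [6.327/(0.74·σ)]^(1/4) = 110.8 K.

111 K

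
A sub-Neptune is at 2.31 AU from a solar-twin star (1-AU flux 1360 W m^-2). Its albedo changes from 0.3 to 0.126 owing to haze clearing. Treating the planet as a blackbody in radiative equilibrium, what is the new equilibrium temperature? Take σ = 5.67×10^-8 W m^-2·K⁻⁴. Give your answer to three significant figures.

Irradiance scales as 1/d², so S = 1360 W m^-2 × (1/2.31)² = 254.9 W m^-2.
T₂ = [S(1−α₂)/(4σ)]^(1/4) = [254.9·0.874/(4σ)]^(1/4) = 177.0 K.

177 K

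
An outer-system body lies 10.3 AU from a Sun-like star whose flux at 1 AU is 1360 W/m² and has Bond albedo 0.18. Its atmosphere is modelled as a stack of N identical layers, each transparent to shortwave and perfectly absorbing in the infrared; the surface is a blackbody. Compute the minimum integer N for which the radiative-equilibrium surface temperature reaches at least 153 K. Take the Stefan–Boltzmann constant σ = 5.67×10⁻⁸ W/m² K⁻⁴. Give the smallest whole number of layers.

Irradiance scales as 1/d², so S = 1360 W/m² × (1/10.3)² = 12.82 W/m².
OLR = S(1−α)/4 = 2.628 W/m²; the top layer radiates at T_e = 82.51 K.
Since T_s⁴ = (N+1)T_e⁴, we need N ≥ (T_s/T_e)⁴ − 1 = 10.823.
Rounding up, N = 11.

11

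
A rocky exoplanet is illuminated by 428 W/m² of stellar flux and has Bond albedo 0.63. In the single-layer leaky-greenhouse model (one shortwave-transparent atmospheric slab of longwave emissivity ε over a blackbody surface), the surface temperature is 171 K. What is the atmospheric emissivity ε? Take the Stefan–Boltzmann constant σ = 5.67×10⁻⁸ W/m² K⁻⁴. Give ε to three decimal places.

0.367

First, T_e = [428.0·(1−0.63)/(4σ)]^(1/4) = 162.6 K.
Inverting T_s⁴ = 2T_e⁴/(2−ε): (T_e/T_s)⁴ = 0.8166, so ε = 2(1 − 0.8166) = 0.3668.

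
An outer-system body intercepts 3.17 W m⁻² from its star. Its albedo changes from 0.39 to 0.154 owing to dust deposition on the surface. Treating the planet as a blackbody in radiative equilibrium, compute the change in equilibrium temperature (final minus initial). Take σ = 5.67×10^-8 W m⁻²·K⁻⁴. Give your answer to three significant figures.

Initial: T₁ = [S(1−0.39)/(4σ)]^(1/4) = 54.04 K.
After:  T₂ = [3.170·0.846/(4σ)]^(1/4) = 58.64 K.
Change: 58.64 − 54.04 = 4.604 K.

4.60 K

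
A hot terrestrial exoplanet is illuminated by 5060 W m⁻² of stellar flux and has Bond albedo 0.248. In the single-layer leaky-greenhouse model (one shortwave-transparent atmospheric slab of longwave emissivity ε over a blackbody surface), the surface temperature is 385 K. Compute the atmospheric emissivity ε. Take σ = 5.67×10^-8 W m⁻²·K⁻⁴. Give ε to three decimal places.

First, T_e = [5060·(1−0.248)/(4σ)]^(1/4) = 359.9 K.
Since (2−ε)/2 = (T_e/T_s)⁴ = 0.7636, ε = 0.4727.

0.473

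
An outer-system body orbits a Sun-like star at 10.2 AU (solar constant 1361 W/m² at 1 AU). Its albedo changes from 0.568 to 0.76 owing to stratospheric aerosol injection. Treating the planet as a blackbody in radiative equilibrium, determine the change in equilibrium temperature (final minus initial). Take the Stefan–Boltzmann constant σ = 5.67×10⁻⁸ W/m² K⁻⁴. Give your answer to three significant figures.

-9.66 kelvin

Flux at the orbit: S = 1361/(10.2)² = 13.08 W/m².
Initial: T₁ = [S(1−0.568)/(4σ)]^(1/4) = 70.65 K.
Final:   T₂ = [S(1−0.76)/(4σ)]^(1/4) = 61.00 K.
ΔT = T₂ − T₁ = -9.655 K.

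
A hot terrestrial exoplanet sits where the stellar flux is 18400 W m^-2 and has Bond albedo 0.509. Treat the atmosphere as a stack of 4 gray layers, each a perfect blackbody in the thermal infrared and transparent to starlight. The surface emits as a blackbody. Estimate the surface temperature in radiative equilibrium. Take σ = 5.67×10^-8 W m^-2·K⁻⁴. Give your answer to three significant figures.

OLR = S(1−α)/4 = 2259 W m^-2; the top layer radiates at T_e = 446.7 K.
For an N-layer opaque stack, T_s⁴ = (N+1)T_e⁴, hence T_s = (5)^(1/4)×446.7 K = 668.0 K.

668 kelvin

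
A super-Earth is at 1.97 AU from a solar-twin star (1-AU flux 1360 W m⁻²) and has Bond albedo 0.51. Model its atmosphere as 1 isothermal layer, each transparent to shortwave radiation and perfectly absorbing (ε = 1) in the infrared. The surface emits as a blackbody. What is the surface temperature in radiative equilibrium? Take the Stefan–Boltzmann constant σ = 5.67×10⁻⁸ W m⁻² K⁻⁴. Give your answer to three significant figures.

197 K

Irradiance scales as 1/d², so S = 1360 W m⁻² × (1/1.97)² = 350.4 W m⁻².
The effective emission temperature is T_e = [S(1−α)/(4σ)]^¼ = 165.9 K.
Layer-by-layer balance gives σT_s⁴ = (N+1)σT_e⁴, so T_s = 2^¼·165.9 = 197.3 K.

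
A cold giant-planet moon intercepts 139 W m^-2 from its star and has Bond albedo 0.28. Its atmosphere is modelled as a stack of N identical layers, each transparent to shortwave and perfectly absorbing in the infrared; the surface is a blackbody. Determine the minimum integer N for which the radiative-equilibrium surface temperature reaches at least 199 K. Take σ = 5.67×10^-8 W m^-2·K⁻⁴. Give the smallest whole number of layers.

3

The effective emission temperature is T_e = [S(1−α)/(4σ)]^¼ = 144.9 K.
Since T_s⁴ = (N+1)T_e⁴, we need N ≥ (T_s/T_e)⁴ − 1 = 2.554.
So N ≥ 2.554; the smallest integer is N = 3.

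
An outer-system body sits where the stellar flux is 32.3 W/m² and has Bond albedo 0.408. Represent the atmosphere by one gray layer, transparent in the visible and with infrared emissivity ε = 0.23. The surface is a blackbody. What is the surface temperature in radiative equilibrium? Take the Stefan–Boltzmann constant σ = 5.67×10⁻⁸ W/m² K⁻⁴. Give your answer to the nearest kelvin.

Effective emission temperature (TOA balance): σT_e⁴ = S(1−α)/4 = 4.780 W/m² → T_e = 95.82 K.
The surface balance (absorbed SW + ε·downward IR = σT_s⁴) with T_a⁴ = T_s⁴/2 reduces to T_s = T_e·[2/(2−ε)]^¼ = 98.79 K.

99 K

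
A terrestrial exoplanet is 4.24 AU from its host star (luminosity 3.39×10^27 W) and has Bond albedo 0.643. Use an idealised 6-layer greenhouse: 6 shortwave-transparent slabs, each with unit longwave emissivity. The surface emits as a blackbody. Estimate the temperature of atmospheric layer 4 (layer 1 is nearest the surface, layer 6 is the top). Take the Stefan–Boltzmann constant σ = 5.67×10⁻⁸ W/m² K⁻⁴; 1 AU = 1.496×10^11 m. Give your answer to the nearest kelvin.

237 kelvin

d = 4.24 × 1.496×10^11 m = 6.343×10^11 m.
Flux at the orbit: S = L/(4πd²) = 3.39×10^27/(4π·(6.34×10^11)²) = 670.5 W/m².
OLR = S(1−α)/4 = 59.84 W/m²; the top layer radiates at T_e = 180.2 K.
Each opaque layer satisfies 2T_j⁴ = T_{j−1}⁴ + T_{j+1}⁴, giving T_k⁴ = (N+1−k)T_e⁴.
T_4 = (3)^(1/4)·180.2 = 237.2 K.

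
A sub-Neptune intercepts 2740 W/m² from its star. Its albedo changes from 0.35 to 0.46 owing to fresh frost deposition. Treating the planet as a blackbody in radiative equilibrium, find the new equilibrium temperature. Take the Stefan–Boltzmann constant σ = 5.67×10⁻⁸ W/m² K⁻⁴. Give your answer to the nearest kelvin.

284 K

New equilibrium: T₂ = [(1−0.46)·2740/(4σ)]^(1/4) = 284.2 K.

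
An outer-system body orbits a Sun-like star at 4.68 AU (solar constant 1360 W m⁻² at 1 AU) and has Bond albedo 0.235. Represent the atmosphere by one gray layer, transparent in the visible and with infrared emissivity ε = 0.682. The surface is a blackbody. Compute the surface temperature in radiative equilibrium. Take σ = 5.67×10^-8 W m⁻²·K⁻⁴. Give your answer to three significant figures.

Flux at the orbit: S = 1360/(4.68)² = 62.09 W m⁻².
Effective emission temperature (TOA balance): σT_e⁴ = S(1−α)/4 = 11.88 W m⁻² → T_e = 120.3 K.
Surface balance with a leaky layer gives σT_s⁴ = σT_e⁴·2/(2−ε), so T_s = T_e·[2/(2−0.682)]^(1/4) = 133.5 K.

134 kelvin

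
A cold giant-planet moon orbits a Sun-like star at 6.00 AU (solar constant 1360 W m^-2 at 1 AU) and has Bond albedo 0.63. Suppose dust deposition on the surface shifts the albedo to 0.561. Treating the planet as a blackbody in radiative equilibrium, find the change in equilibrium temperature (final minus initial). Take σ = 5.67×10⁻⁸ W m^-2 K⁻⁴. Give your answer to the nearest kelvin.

4 K

Flux at the orbit: S = 1360/(6.00)² = 37.78 W m^-2.
Before: T₁ = [37.78·0.37/(4σ)]^(1/4) = 88.60 K.
After:  T₂ = [37.78·0.439/(4σ)]^(1/4) = 92.47 K.
Change: 92.47 − 88.60 = 3.870 K.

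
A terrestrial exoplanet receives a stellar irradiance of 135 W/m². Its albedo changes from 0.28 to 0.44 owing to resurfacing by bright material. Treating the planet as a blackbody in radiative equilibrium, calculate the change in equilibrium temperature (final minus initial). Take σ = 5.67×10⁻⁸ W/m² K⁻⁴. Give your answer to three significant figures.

With α = 0.28, T₁ = 143.9 K.
With α = 0.44, T₂ = 135.1 K.
Change: 135.1 − 143.9 = -8.762 K.

-8.76 kelvin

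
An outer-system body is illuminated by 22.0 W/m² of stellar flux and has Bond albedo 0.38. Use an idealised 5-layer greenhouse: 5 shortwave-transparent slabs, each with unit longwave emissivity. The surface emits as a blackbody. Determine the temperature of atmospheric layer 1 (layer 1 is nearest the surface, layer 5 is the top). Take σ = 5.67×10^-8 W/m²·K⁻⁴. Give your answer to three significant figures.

132 K

The effective emission temperature is T_e = [S(1−α)/(4σ)]^¼ = 88.06 K.
The net upward flux σT_e⁴ is constant between every pair of levels, so T_k⁴ = (N+1−k)T_e⁴.
T_1 = (5)^(1/4)·88.06 = 131.7 K.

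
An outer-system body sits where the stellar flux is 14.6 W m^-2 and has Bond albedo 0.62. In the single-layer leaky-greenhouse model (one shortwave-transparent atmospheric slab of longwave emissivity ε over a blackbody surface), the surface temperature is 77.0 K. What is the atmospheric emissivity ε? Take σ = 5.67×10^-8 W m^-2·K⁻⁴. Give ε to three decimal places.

TOA balance gives T_e = 70.33 K.
Inverting T_s⁴ = 2T_e⁴/(2−ε): (T_e/T_s)⁴ = 0.6959, so ε = 2(1 − 0.6959) = 0.6083.

0.608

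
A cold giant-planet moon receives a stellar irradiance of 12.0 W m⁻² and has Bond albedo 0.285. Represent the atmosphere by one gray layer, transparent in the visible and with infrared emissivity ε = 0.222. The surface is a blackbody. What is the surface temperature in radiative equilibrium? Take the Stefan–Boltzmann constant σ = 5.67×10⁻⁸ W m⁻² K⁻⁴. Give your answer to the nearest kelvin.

81 K

At the top of the atmosphere, σT_e⁴ = S(1−α)/4 = 2.145 W m⁻², giving T_e = 78.43 K.
The surface balance (absorbed SW + ε·downward IR = σT_s⁴) with T_a⁴ = T_s⁴/2 reduces to T_s = T_e·[2/(2−ε)]^¼ = 80.77 K.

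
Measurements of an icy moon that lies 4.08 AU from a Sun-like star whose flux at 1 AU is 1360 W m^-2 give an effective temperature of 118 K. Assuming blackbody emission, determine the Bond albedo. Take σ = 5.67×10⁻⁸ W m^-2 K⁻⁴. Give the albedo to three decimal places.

0.462

Flux at the orbit: S = 1360/(4.08)² = 81.70 W m^-2.
Rearranging the radiative balance, α = 1 − 4σT⁴/S.
σT⁴ = 10.99 W m^-2, so 4σT⁴ = 43.97 W m^-2.
1−α = 43.97/81.70 = 0.5382, so α = 0.4618.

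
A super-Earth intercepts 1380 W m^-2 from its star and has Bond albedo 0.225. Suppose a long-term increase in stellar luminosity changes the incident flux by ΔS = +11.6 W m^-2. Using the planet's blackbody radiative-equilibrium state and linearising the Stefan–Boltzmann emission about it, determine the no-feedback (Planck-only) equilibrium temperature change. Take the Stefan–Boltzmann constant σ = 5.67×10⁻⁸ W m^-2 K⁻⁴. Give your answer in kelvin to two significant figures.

The baseline emission temperature is T_e = 262.1 K.
TOA radiative forcing: ΔF = (1−α)ΔS/4 = 0.775·(+11.6)/4 = 2.248 W m^-2.
Planck response: λ_P = 4σT_e³ = 4·5.67×10⁻⁸·(262.1)³ = 4.081 W m^-2/K.
So ΔT₀ = 2.248/4.081 = 0.551 K.

0.55 K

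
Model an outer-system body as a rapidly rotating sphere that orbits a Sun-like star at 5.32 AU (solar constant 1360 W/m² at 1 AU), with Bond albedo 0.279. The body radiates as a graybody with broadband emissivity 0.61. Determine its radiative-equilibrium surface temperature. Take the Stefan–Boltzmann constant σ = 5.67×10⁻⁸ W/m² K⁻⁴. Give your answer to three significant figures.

Flux at the orbit: S = 1360/(5.32)² = 48.05 W/m².
Absorbed flux (global mean): S(1−α)/4 = 48.05·0.721/4 = 8.661 W/m².
Radiative balance εσT⁴ = 8.661 gives T = [8.661/(0.61·σ)]^(1/4) = 125.8 K.

126 K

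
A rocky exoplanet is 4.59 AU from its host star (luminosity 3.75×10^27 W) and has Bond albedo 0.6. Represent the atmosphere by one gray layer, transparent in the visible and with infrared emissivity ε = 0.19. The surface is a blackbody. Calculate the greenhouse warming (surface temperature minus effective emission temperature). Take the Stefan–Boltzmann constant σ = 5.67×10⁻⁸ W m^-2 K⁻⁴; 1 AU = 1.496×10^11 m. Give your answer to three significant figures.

d = 4.59 × 1.496×10^11 m = 6.867×10^11 m.
Spreading L over a sphere of radius d: S = 3.75×10^27/(4π·6.87×10^11²) = 632.9 W m^-2.
The planet radiates to space at T_e = [S(1−α)/(4σ)]^(1/4) = 182.8 K.
Surface balance with a leaky layer gives σT_s⁴ = σT_e⁴·2/(2−ε), so T_s = T_e·[2/(2−0.19)]^(1/4) = 187.4 K.
T_s − T_e = 187.4 − 182.8 = 4.619 K.

4.62 kelvin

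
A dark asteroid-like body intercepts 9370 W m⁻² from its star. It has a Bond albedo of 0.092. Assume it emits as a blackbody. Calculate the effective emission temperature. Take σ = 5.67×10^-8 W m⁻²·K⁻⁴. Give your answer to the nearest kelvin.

440 K

The planet absorbs (1−α)S over its disc πR² and re-emits over 4πR², so the mean absorbed flux is (1−0.092)·9370/4 = 2127 W m⁻².
In equilibrium σT⁴ equals this, so T = 440.1 K.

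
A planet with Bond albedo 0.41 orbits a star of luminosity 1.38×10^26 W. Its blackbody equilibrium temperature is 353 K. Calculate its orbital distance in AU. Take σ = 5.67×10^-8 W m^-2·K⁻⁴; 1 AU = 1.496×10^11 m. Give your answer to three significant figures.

The flux needed for this T is 4σT⁴/(1−0.41) = 5969 W m^-2.
S = L/(4πd²) → d = √(L/4πS) = √(1.38×10^26/(4π·5969)) = 4.289×10^10 m = 0.2867 AU.

0.287 AU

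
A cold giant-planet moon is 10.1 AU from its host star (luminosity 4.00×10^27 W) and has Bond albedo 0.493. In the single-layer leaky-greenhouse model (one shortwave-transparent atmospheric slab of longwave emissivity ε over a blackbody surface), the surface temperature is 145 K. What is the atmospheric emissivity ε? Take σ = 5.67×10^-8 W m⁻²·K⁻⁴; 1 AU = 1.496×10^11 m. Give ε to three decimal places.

Orbital distance: d = 10.1 AU = 1.511×10^12 m.
Spreading L over a sphere of radius d: S = 4.00×10^27/(4π·1.51×10^12²) = 139.4 W m⁻².
TOA balance gives T_e = 132.9 K.
Inverting T_s⁴ = 2T_e⁴/(2−ε): (T_e/T_s)⁴ = 0.7051, so ε = 2(1 − 0.7051) = 0.5898.

0.590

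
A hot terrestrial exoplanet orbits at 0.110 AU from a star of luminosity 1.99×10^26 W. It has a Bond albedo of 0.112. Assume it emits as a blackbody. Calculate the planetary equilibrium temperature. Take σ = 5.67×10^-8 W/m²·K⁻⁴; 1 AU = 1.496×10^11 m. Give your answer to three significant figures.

692 K

d = 0.110 × 1.496×10^11 m = 1.646×10^10 m.
Flux at the orbit: S = L/(4πd²) = 1.99×10^26/(4π·(1.65×10^10)²) = 58480 W/m².
Averaging over the sphere, the absorbed flux is S(1−α)/4 = 12980 W/m².
Balancing against σT⁴: T = (12980/5.67×10⁻⁸)^(1/4) = 691.7 K.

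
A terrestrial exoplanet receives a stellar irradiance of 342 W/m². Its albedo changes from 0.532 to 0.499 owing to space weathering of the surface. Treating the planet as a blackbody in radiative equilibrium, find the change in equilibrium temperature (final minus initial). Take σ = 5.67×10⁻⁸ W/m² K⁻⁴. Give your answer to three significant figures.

Before: T₁ = [342.0·0.468/(4σ)]^(1/4) = 163.0 K.
After:  T₂ = [342.0·0.501/(4σ)]^(1/4) = 165.8 K.
ΔT = T₂ − T₁ = 2.800 K.

2.80 K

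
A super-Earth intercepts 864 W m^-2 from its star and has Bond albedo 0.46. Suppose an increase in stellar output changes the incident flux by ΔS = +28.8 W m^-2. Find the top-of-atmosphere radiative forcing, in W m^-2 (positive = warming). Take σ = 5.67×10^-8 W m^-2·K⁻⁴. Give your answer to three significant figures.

3.89 W m^-2

Only a fraction (1−α) is absorbed and it's spread over 4πR², so ΔF = (1−α)ΔS/4 = 3.888 W m^-2.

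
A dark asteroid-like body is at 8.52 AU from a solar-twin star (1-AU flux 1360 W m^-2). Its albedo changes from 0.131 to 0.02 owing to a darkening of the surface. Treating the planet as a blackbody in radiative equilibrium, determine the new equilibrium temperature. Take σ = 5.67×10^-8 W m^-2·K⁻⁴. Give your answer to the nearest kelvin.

95 K

Flux at the orbit: S = 1360/(8.52)² = 18.74 W m^-2.
With the new albedo, S(1−α₂)/4 = 4.590 W m^-2, so T₂ = 94.86 K.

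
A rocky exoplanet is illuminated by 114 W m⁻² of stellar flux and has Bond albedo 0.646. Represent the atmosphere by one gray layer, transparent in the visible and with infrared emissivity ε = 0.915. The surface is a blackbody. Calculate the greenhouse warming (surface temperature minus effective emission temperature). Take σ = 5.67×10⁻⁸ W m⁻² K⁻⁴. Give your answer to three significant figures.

At the top of the atmosphere, σT_e⁴ = S(1−α)/4 = 10.09 W m⁻², giving T_e = 115.5 K.
For a single slab of emissivity ε, T_s⁴ = 2T_e⁴/(2−ε); thus T_s = 115.5·(1.843)^(1/4) = 134.6 K.
The atmosphere warms the surface by 19.08 K.

19.1 K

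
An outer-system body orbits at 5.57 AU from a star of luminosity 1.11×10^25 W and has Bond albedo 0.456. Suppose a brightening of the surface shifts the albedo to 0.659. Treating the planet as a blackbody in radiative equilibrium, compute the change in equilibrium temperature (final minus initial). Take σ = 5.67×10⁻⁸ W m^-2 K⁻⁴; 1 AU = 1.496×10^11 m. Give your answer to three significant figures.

Orbital distance: d = 5.57 AU = 8.333×10^11 m.
Flux at the orbit: S = L/(4πd²) = 1.11×10^25/(4π·(8.33×10^11)²) = 1.272 W m^-2.
Before: T₁ = [1.272·0.544/(4σ)]^(1/4) = 41.79 K.
With α = 0.659, T₂ = 37.19 K.
ΔT = T₂ − T₁ = -4.606 K.

-4.61 K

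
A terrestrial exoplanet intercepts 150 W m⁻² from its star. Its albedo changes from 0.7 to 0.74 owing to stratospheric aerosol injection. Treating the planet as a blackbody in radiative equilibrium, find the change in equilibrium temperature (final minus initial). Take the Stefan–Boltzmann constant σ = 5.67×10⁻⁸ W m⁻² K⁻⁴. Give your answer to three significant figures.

-4.17 K

Initial: T₁ = [S(1−0.7)/(4σ)]^(1/4) = 118.7 K.
With α = 0.74, T₂ = 114.5 K.
ΔT = T₂ − T₁ = -4.171 K.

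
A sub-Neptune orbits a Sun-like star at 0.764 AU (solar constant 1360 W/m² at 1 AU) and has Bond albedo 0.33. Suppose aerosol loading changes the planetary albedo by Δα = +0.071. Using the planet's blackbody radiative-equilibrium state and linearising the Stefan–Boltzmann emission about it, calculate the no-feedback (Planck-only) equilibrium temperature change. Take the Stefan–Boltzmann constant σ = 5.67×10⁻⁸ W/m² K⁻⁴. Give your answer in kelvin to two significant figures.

-7.6 K

By the inverse-square law, S = 1360/0.764² = 2330 W/m².
The baseline emission temperature is T_e = 288.0 K.
ΔF = −(S/4)Δα = −(2330/4)×(+0.071) = -41.36 W/m².
Linearising σT⁴ gives d(σT⁴)/dT = 4σT_e³ = 5.420 W/m² per K.
ΔT₀ = ΔF/λ_P = -41.36/5.420 = -7.63 K.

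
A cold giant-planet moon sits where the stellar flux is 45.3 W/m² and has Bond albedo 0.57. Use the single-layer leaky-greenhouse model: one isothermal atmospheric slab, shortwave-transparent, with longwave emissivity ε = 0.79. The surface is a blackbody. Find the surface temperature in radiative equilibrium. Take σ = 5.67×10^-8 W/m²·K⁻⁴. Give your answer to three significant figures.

109 K

The planet radiates to space at T_e = [S(1−α)/(4σ)]^(1/4) = 96.27 K.
The surface balance (absorbed SW + ε·downward IR = σT_s⁴) with T_a⁴ = T_s⁴/2 reduces to T_s = T_e·[2/(2−ε)]^¼ = 109.2 K.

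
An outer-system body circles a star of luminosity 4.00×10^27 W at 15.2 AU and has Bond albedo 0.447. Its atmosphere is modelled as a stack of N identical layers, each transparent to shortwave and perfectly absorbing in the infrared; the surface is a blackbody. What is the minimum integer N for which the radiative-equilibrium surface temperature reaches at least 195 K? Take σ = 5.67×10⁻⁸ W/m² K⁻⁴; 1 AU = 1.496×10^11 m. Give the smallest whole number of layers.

d = 15.2 × 1.496×10^11 m = 2.274×10^12 m.
S = L/(4πd²) = 61.56 W/m².
Top-of-atmosphere balance: σT_e⁴ = S(1−α)/4 = 8.511 W/m² → T_e = 110.7 K.
Since T_s⁴ = (N+1)T_e⁴, we need N ≥ (T_s/T_e)⁴ − 1 = 8.633.
So N ≥ 8.633; the smallest integer is N = 9.

9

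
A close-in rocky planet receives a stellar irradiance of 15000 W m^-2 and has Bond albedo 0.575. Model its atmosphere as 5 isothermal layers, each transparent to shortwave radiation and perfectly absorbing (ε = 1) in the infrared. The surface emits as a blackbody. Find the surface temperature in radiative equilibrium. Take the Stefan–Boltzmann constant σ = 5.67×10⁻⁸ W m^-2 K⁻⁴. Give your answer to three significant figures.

641 K

The effective emission temperature is T_e = [S(1−α)/(4σ)]^¼ = 409.5 K.
Layer-by-layer balance gives σT_s⁴ = (N+1)σT_e⁴, so T_s = 6^¼·409.5 = 640.8 K.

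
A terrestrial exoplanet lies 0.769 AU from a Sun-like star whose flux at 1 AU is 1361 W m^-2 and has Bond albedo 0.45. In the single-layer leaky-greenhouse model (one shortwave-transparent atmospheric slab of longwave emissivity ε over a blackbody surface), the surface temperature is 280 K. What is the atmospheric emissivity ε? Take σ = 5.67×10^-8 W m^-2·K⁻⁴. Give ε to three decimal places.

Flux at the orbit: S = 1361/(0.769)² = 2301 W m^-2.
TOA balance gives T_e = 273.3 K.
Since (2−ε)/2 = (T_e/T_s)⁴ = 0.9080, ε = 0.1840.

0.184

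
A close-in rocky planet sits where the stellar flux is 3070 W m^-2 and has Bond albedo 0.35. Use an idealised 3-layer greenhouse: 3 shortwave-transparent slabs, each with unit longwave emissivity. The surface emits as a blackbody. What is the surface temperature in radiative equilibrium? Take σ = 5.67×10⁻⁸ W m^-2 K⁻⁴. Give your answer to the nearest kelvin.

OLR = S(1−α)/4 = 498.9 W m^-2; the top layer radiates at T_e = 306.3 K.
Layer-by-layer balance gives σT_s⁴ = (N+1)σT_e⁴, so T_s = 4^¼·306.3 = 433.1 K.

433 K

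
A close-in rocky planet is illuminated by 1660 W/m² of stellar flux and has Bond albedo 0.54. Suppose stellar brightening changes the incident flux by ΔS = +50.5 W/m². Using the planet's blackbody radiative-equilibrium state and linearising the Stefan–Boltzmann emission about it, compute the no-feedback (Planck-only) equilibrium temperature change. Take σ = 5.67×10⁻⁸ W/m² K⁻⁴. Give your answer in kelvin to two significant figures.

Unperturbed T_e = [1660·(1−0.54)/(4σ)]^¼ = 240.9 K.
ΔF = Δ[S(1−α)]/4 = (1−0.54)·+50.5/4 = 5.807 W/m².
Planck response: λ_P = 4σT_e³ = 4·5.67×10⁻⁸·(240.9)³ = 3.170 W/m²/K.
So ΔT₀ = 5.807/3.170 = 1.83 K.

1.8 K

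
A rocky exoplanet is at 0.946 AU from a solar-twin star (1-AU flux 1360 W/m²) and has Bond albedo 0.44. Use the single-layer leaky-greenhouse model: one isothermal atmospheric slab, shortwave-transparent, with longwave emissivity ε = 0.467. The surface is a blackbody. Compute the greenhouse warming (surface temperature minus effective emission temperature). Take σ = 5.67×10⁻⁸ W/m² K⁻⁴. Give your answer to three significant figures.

Irradiance scales as 1/d², so S = 1360 W/m² × (1/0.946)² = 1520 W/m².
At the top of the atmosphere, σT_e⁴ = S(1−α)/4 = 212.8 W/m², giving T_e = 247.5 K.
For a single slab of emissivity ε, T_s⁴ = 2T_e⁴/(2−ε); thus T_s = 247.5·(1.305)^(1/4) = 264.5 K.
The atmosphere warms the surface by 17.01 K.

17.0 kelvin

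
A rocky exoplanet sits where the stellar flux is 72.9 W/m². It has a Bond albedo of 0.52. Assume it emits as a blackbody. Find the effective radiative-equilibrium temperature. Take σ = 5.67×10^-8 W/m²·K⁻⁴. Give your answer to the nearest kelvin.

111 kelvin

Absorbed flux (global mean): S(1−α)/4 = 72.90·0.48/4 = 8.748 W/m².
In equilibrium σT⁴ equals this, so T = 111.5 K.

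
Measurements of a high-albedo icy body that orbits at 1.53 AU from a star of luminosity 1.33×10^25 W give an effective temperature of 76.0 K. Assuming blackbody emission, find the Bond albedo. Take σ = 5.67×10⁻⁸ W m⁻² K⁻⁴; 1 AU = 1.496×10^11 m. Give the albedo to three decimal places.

0.625

Orbital distance: d = 1.53 AU = 2.289×10^11 m.
Spreading L over a sphere of radius d: S = 1.33×10^25/(4π·2.29×10^11²) = 20.20 W m⁻².
Rearranging the radiative balance, α = 1 − 4σT⁴/S.
σT⁴ = 1.892 W m⁻², so 4σT⁴ = 7.567 W m⁻².
Hence α = 1 − 7.567/20.20 = 0.6255.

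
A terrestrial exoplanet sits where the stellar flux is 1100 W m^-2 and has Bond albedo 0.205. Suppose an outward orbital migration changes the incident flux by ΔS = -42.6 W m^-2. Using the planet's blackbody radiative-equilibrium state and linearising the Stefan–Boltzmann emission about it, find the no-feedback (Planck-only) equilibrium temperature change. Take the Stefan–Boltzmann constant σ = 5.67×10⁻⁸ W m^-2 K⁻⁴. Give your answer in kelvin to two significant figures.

-2.4 K

Unperturbed T_e = [1100·(1−0.205)/(4σ)]^¼ = 249.2 K.
Only a fraction (1−α) is absorbed and it's spread over 4πR², so ΔF = (1−α)ΔS/4 = -8.467 W m^-2.
Linearising σT⁴ gives d(σT⁴)/dT = 4σT_e³ = 3.509 W m^-2 per K.
Hence the no-feedback warming is ΔF/(4σT_e³) = -2.41 K.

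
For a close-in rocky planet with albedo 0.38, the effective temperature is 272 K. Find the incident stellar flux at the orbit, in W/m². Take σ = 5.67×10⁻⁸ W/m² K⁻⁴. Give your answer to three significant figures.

From S(1−α)/4 = σT⁴: S = 4σT⁴/(1−α).
The emitted flux is σT⁴ = 310.4 W/m².
S = 4·310.4/0.62 = 2002 W/m².

2000 W/m²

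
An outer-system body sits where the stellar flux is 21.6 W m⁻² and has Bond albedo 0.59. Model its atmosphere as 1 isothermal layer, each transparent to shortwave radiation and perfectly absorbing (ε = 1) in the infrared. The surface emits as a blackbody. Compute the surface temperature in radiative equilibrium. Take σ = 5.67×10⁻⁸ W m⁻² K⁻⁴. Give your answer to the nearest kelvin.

94 K

OLR = S(1−α)/4 = 2.214 W m⁻²; the top layer radiates at T_e = 79.05 K.
Layer-by-layer balance gives σT_s⁴ = (N+1)σT_e⁴, so T_s = 2^¼·79.05 = 94.01 K.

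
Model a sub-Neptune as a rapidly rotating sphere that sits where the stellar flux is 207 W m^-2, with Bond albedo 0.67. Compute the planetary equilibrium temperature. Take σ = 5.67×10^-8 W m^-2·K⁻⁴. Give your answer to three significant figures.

132 kelvin

Absorbed flux (global mean): S(1−α)/4 = 207.0·0.33/4 = 17.08 W m^-2.
Balancing against σT⁴: T = (17.08/5.67×10⁻⁸)^(1/4) = 131.7 K.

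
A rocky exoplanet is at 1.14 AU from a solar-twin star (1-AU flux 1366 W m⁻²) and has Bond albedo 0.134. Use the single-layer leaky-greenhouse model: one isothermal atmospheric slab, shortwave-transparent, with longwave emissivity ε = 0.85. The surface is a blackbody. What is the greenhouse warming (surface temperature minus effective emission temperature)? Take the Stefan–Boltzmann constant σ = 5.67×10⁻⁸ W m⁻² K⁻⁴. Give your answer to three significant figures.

Irradiance scales as 1/d², so S = 1366 W m⁻² × (1/1.14)² = 1051 W m⁻².
Effective emission temperature (TOA balance): σT_e⁴ = S(1−α)/4 = 227.6 W m⁻² → T_e = 251.7 K.
Surface balance with a leaky layer gives σT_s⁴ = σT_e⁴·2/(2−ε), so T_s = T_e·[2/(2−0.85)]^(1/4) = 289.0 K.
The atmosphere warms the surface by 37.35 K.

37.3 K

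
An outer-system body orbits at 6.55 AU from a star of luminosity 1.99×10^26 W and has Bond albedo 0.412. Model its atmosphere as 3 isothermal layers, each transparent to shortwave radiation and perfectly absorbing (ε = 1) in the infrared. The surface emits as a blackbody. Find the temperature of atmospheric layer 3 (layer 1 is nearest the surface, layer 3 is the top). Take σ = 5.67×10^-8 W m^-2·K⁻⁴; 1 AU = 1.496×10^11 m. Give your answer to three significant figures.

80.9 K

Orbital distance: d = 6.55 AU = 9.799×10^11 m.
Spreading L over a sphere of radius d: S = 1.99×10^26/(4π·9.80×10^11²) = 16.49 W m^-2.
OLR = S(1−α)/4 = 2.424 W m^-2; the top layer radiates at T_e = 80.86 K.
The net upward flux σT_e⁴ is constant between every pair of levels, so T_k⁴ = (N+1−k)T_e⁴.
T_3 = (1)^(1/4)·80.86 = 80.86 K.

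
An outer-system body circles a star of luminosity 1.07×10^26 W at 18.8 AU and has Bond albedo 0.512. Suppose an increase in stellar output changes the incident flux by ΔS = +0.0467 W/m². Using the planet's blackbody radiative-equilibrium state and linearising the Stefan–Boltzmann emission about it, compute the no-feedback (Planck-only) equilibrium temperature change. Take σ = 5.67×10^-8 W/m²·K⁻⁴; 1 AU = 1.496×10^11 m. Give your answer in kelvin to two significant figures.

d = 18.8 × 1.496×10^11 m = 2.812×10^12 m.
Spreading L over a sphere of radius d: S = 1.07×10^26/(4π·2.81×10^12²) = 1.076 W/m².
Unperturbed T_e = [1.076·(1−0.512)/(4σ)]^¼ = 39.01 K.
TOA radiative forcing: ΔF = (1−α)ΔS/4 = 0.488·(+0.0467)/4 = 0.005697 W/m².
The Planck feedback parameter is 4σT_e³ = 0.01347 W/m²/K.
So ΔT₀ = 0.005697/0.01347 = 0.423 K.

0.42 K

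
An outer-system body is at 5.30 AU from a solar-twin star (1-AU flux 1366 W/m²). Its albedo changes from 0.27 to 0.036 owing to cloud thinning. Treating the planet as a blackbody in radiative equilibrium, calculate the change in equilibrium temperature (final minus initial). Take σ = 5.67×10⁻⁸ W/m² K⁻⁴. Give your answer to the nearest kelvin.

8 kelvin

Irradiance scales as 1/d², so S = 1366 W/m² × (1/5.30)² = 48.63 W/m².
With α = 0.27, T₁ = 111.9 K.
With α = 0.036, T₂ = 119.9 K.
Change: 119.9 − 111.9 = 8.052 K.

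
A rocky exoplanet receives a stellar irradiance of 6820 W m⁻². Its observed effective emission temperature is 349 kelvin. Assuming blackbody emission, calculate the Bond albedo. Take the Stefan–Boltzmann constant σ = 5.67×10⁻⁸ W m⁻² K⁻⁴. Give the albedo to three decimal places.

From σT⁴ = S(1−α)/4 we invert for α: 1−α = 4σT⁴/S.
4σT⁴ = 4·5.67×10⁻⁸·(349)⁴ = 3365 W m⁻².
Hence α = 1 − 3365/6820 = 0.5066.

0.507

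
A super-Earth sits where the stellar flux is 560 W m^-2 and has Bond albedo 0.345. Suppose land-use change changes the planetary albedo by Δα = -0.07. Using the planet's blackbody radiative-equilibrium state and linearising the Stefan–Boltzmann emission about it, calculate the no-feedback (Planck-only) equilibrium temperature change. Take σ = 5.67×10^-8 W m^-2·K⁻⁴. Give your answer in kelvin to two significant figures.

5.4 K

The baseline emission temperature is T_e = 200.5 K.
The change in absorbed flux is Δ[S(1−α)/4] = −SΔα/4 = 9.800 W m^-2.
Linearising σT⁴ gives d(σT⁴)/dT = 4σT_e³ = 1.829 W m^-2 per K.
Hence the no-feedback warming is ΔF/(4σT_e³) = 5.36 K.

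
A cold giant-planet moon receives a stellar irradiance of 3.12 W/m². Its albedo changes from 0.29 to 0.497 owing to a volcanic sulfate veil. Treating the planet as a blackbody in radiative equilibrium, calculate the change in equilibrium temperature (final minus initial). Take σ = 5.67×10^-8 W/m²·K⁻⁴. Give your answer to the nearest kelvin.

Before: T₁ = [3.120·0.71/(4σ)]^(1/4) = 55.90 K.
Final:   T₂ = [S(1−0.497)/(4σ)]^(1/4) = 51.29 K.
Change: 51.29 − 55.90 = -4.615 K.

-5 K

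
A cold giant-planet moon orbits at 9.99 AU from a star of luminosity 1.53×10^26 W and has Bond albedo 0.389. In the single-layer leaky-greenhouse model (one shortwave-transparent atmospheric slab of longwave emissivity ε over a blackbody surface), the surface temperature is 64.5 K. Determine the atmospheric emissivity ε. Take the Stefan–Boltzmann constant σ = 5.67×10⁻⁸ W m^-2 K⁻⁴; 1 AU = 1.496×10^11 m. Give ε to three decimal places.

0.303

Orbital distance: d = 9.99 AU = 1.495×10^12 m.
Spreading L over a sphere of radius d: S = 1.53×10^26/(4π·1.49×10^12²) = 5.451 W m^-2.
Effective temperature: T_e = [S(1−α)/(4σ)]^(1/4) = 61.90 K.
Inverting T_s⁴ = 2T_e⁴/(2−ε): (T_e/T_s)⁴ = 0.8485, so ε = 2(1 − 0.8485) = 0.3030.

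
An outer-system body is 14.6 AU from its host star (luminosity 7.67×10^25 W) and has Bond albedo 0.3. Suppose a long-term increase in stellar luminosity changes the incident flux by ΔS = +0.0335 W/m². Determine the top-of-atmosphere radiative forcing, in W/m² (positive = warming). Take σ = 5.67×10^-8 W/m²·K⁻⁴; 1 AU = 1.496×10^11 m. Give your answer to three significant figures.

d = 14.6 × 1.496×10^11 m = 2.184×10^12 m.
Spreading L over a sphere of radius d: S = 7.67×10^25/(4π·2.18×10^12²) = 1.279 W/m².
Only a fraction (1−α) is absorbed and it's spread over 4πR², so ΔF = (1−α)ΔS/4 = 0.005862 W/m².

0.00586 W/m²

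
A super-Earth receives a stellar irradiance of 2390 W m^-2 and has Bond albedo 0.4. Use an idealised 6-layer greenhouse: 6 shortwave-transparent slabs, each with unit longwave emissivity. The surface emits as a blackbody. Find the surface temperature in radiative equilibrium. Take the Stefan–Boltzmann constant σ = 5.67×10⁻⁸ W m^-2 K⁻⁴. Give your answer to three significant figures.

459 kelvin

The effective emission temperature is T_e = [S(1−α)/(4σ)]^¼ = 282.0 K.
For an N-layer opaque stack, T_s⁴ = (N+1)T_e⁴, hence T_s = (7)^(1/4)×282.0 K = 458.7 K.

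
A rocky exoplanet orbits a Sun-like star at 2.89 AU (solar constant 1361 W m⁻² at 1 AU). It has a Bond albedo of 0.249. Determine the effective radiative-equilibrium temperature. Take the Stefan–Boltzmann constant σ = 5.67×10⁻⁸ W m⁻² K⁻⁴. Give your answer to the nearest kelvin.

152 K

Flux at the orbit: S = 1361/(2.89)² = 163.0 W m⁻².
Averaging over the sphere, the absorbed flux is S(1−α)/4 = 30.59 W m⁻².
In equilibrium σT⁴ equals this, so T = 152.4 K.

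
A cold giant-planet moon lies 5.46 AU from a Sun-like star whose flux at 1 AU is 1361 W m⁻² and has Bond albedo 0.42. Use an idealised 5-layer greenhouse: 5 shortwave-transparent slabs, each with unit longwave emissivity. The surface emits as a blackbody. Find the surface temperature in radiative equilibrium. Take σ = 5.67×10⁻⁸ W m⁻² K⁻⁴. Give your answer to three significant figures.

163 K

By the inverse-square law, S = 1361/5.46² = 45.65 W m⁻².
The effective emission temperature is T_e = [S(1−α)/(4σ)]^¼ = 103.9 K.
For an N-layer opaque stack, T_s⁴ = (N+1)T_e⁴, hence T_s = (6)^(1/4)×103.9 K = 162.7 K.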